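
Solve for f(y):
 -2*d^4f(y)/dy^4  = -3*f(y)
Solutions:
 f(y) = C1*exp(-2^(3/4)*3^(1/4)*y/2) + C2*exp(2^(3/4)*3^(1/4)*y/2) + C3*sin(2^(3/4)*3^(1/4)*y/2) + C4*cos(2^(3/4)*3^(1/4)*y/2)


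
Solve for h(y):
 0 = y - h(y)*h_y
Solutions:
 h(y) = -sqrt(C1 + y^2)
 h(y) = sqrt(C1 + y^2)


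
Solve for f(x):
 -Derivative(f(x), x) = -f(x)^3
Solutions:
 f(x) = -sqrt(2)*sqrt(-1/(C1 + x))/2
 f(x) = sqrt(2)*sqrt(-1/(C1 + x))/2


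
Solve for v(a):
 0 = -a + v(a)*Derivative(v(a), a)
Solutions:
 v(a) = -sqrt(C1 + a^2)
 v(a) = sqrt(C1 + a^2)


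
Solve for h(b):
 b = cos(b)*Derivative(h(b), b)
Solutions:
 h(b) = C1 + Integral(b/cos(b), b)


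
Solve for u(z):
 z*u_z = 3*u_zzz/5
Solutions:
 u(z) = C1 + Integral(C2*airyai(3^(2/3)*5^(1/3)*z/3) + C3*airybi(3^(2/3)*5^(1/3)*z/3), z)


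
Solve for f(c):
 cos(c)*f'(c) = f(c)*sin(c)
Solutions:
 f(c) = C1/cos(c)


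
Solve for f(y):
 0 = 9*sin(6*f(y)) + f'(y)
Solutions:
 f(y) = -acos((-C1 - exp(108*y))/(C1 - exp(108*y)))/6 + pi/3
 f(y) = acos((-C1 - exp(108*y))/(C1 - exp(108*y)))/6


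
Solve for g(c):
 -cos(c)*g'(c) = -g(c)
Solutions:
 g(c) = C1*sqrt(sin(c) + 1)/sqrt(sin(c) - 1)


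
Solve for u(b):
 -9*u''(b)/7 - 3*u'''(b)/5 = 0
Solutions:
 u(b) = C1 + C2*b + C3*exp(-15*b/7)


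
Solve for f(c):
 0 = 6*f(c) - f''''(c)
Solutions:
 f(c) = C1*exp(-6^(1/4)*c) + C2*exp(6^(1/4)*c) + C3*sin(6^(1/4)*c) + C4*cos(6^(1/4)*c)


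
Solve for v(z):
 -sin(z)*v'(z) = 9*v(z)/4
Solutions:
 v(z) = C1*(cos(z) + 1)^(9/8)/(cos(z) - 1)^(9/8)


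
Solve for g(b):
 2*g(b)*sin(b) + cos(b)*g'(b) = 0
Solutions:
 g(b) = C1*cos(b)^2


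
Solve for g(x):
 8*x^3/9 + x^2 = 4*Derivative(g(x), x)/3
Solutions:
 g(x) = C1 + x^4/6 + x^3/4


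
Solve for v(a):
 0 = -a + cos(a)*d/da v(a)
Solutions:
 v(a) = C1 + Integral(a/cos(a), a)


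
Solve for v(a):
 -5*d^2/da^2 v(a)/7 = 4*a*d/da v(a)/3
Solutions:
 v(a) = C1 + C2*erf(sqrt(210)*a/15)


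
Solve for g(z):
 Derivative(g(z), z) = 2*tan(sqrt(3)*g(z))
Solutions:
 g(z) = sqrt(3)*(pi - asin(C1*exp(2*sqrt(3)*z)))/3
 g(z) = sqrt(3)*asin(C1*exp(2*sqrt(3)*z))/3


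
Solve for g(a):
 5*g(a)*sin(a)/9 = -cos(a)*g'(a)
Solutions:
 g(a) = C1*cos(a)^(5/9)


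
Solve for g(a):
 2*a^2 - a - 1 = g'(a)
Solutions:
 g(a) = C1 + 2*a^3/3 - a^2/2 - a


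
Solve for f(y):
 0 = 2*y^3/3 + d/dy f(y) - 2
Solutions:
 f(y) = C1 - y^4/6 + 2*y


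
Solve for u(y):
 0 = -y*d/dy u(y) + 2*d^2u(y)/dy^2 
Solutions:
 u(y) = C1 + C2*erfi(y/2)


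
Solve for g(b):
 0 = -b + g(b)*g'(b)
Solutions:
 g(b) = -sqrt(C1 + b^2)
 g(b) = sqrt(C1 + b^2)


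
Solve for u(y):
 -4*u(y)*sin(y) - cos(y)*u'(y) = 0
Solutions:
 u(y) = C1*cos(y)^4


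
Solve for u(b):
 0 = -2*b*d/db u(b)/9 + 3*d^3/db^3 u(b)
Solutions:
 u(b) = C1 + Integral(C2*airyai(2^(1/3)*b/3) + C3*airybi(2^(1/3)*b/3), b)


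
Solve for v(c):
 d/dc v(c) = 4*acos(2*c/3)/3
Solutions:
 v(c) = C1 + 4*c*acos(2*c/3)/3 - 2*sqrt(9 - 4*c^2)/3


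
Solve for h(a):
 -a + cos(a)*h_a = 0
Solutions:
 h(a) = C1 + Integral(a/cos(a), a)


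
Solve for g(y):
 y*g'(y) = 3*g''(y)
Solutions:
 g(y) = C1 + C2*erfi(sqrt(6)*y/6)


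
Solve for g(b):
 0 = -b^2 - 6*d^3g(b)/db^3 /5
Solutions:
 g(b) = C1 + C2*b + C3*b^2 - b^5/72


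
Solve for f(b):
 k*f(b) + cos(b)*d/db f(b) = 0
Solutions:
 f(b) = C1*exp(k*(log(sin(b) - 1) - log(sin(b) + 1))/2)


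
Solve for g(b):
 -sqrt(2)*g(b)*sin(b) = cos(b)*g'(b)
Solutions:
 g(b) = C1*cos(b)^(sqrt(2))


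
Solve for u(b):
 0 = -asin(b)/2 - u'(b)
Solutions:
 u(b) = C1 - b*asin(b)/2 - sqrt(1 - b^2)/2


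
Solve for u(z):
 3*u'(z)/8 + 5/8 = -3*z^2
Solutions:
 u(z) = C1 - 8*z^3/3 - 5*z/3


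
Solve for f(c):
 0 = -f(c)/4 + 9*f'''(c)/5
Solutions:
 f(c) = C3*exp(30^(1/3)*c/6) + (C1*sin(10^(1/3)*3^(5/6)*c/12) + C2*cos(10^(1/3)*3^(5/6)*c/12))*exp(-30^(1/3)*c/12)


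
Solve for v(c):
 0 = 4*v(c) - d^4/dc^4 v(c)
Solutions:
 v(c) = C1*exp(-sqrt(2)*c) + C2*exp(sqrt(2)*c) + C3*sin(sqrt(2)*c) + C4*cos(sqrt(2)*c)


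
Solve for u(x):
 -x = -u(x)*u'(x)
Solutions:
 u(x) = -sqrt(C1 + x^2)
 u(x) = sqrt(C1 + x^2)


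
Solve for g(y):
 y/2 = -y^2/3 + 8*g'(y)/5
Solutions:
 g(y) = C1 + 5*y^3/72 + 5*y^2/32


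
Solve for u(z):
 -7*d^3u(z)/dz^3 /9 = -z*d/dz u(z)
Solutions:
 u(z) = C1 + Integral(C2*airyai(21^(2/3)*z/7) + C3*airybi(21^(2/3)*z/7), z)


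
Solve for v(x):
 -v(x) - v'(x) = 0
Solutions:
 v(x) = C1*exp(-x)


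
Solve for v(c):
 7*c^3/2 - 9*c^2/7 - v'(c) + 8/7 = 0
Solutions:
 v(c) = C1 + 7*c^4/8 - 3*c^3/7 + 8*c/7


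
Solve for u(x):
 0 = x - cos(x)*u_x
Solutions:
 u(x) = C1 + Integral(x/cos(x), x)


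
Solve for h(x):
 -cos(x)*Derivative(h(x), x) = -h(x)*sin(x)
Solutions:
 h(x) = C1/cos(x)


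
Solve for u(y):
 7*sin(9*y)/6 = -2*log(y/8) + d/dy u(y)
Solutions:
 u(y) = C1 + 2*y*log(y) - 6*y*log(2) - 2*y - 7*cos(9*y)/54


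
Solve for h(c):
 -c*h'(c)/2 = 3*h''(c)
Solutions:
 h(c) = C1 + C2*erf(sqrt(3)*c/6)


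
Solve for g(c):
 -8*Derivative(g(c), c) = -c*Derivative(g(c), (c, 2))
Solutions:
 g(c) = C1 + C2*c^9


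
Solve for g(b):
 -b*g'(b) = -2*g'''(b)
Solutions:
 g(b) = C1 + Integral(C2*airyai(2^(2/3)*b/2) + C3*airybi(2^(2/3)*b/2), b)


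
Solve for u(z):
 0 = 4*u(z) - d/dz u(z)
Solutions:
 u(z) = C1*exp(4*z)


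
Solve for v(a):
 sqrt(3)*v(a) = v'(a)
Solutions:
 v(a) = C1*exp(sqrt(3)*a)


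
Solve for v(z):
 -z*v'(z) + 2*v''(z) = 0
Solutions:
 v(z) = C1 + C2*erfi(z/2)


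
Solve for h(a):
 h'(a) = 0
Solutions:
 h(a) = C1


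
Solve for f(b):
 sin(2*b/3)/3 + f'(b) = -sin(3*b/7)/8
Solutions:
 f(b) = C1 + 7*cos(3*b/7)/24 + cos(2*b/3)/2


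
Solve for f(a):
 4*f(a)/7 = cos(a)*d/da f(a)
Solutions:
 f(a) = C1*(sin(a) + 1)^(2/7)/(sin(a) - 1)^(2/7)


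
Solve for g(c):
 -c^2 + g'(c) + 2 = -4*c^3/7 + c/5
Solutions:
 g(c) = C1 - c^4/7 + c^3/3 + c^2/10 - 2*c


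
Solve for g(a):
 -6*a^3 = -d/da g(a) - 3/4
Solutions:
 g(a) = C1 + 3*a^4/2 - 3*a/4


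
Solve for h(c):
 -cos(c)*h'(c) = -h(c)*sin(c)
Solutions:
 h(c) = C1/cos(c)


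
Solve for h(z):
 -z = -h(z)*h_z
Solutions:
 h(z) = -sqrt(C1 + z^2)
 h(z) = sqrt(C1 + z^2)


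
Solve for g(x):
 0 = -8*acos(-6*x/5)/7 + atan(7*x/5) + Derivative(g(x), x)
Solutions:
 g(x) = C1 + 8*x*acos(-6*x/5)/7 - x*atan(7*x/5) + 4*sqrt(25 - 36*x^2)/21 + 5*log(49*x^2 + 25)/14


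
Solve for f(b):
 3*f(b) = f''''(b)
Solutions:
 f(b) = C1*exp(-3^(1/4)*b) + C2*exp(3^(1/4)*b) + C3*sin(3^(1/4)*b) + C4*cos(3^(1/4)*b)


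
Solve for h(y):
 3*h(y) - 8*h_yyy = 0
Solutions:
 h(y) = C3*exp(3^(1/3)*y/2) + (C1*sin(3^(5/6)*y/4) + C2*cos(3^(5/6)*y/4))*exp(-3^(1/3)*y/4)


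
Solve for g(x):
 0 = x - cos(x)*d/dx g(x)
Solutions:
 g(x) = C1 + Integral(x/cos(x), x)


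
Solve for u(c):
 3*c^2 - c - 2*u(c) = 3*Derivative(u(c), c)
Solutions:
 u(c) = C1*exp(-2*c/3) + 3*c^2/2 - 5*c + 15/2


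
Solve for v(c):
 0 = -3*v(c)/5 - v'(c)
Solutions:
 v(c) = C1*exp(-3*c/5)


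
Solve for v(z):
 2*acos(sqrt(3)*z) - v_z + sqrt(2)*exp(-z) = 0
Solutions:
 v(z) = C1 + 2*z*acos(sqrt(3)*z) - 2*sqrt(3)*sqrt(1 - 3*z^2)/3 - sqrt(2)*exp(-z)


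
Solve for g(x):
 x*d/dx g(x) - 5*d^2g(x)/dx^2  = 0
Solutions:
 g(x) = C1 + C2*erfi(sqrt(10)*x/10)


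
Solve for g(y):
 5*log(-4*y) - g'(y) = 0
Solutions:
 g(y) = C1 + 5*y*log(-y) + 5*y*(-1 + 2*log(2))


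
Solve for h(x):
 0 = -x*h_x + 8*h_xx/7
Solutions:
 h(x) = C1 + C2*erfi(sqrt(7)*x/4)


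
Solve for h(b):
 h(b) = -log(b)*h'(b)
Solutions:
 h(b) = C1*exp(-li(b))


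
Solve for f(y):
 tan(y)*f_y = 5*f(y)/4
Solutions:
 f(y) = C1*sin(y)^(5/4)


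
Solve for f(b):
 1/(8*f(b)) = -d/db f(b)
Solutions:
 f(b) = -sqrt(C1 - b)/2
 f(b) = sqrt(C1 - b)/2


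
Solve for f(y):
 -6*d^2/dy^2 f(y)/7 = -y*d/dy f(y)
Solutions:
 f(y) = C1 + C2*erfi(sqrt(21)*y/6)


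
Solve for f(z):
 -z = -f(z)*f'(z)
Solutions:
 f(z) = -sqrt(C1 + z^2)
 f(z) = sqrt(C1 + z^2)


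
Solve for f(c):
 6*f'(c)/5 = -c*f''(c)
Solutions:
 f(c) = C1 + C2/c^(1/5)


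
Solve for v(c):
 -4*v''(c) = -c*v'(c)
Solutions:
 v(c) = C1 + C2*erfi(sqrt(2)*c/4)


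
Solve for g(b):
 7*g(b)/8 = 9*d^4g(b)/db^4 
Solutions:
 g(b) = C1*exp(-14^(1/4)*sqrt(3)*b/6) + C2*exp(14^(1/4)*sqrt(3)*b/6) + C3*sin(14^(1/4)*sqrt(3)*b/6) + C4*cos(14^(1/4)*sqrt(3)*b/6)


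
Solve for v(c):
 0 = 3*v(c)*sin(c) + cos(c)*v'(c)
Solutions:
 v(c) = C1*cos(c)^3


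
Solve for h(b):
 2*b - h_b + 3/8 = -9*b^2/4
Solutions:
 h(b) = C1 + 3*b^3/4 + b^2 + 3*b/8


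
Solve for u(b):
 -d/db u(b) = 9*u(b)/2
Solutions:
 u(b) = C1*exp(-9*b/2)


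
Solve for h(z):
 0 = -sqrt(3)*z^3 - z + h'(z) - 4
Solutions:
 h(z) = C1 + sqrt(3)*z^4/4 + z^2/2 + 4*z


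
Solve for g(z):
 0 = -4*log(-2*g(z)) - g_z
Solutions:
 Integral(1/(log(-_y) + log(2)), (_y, g(z)))/4 = C1 - z


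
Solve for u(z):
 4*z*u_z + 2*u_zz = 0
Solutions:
 u(z) = C1 + C2*erf(z)


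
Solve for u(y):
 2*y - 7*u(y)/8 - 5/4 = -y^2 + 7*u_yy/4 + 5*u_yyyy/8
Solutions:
 u(y) = C1*sin(sqrt(5)*y*sqrt(7 - sqrt(14))/5) + C2*sin(sqrt(5)*y*sqrt(sqrt(14) + 7)/5) + C3*cos(sqrt(5)*y*sqrt(7 - sqrt(14))/5) + C4*cos(sqrt(5)*y*sqrt(sqrt(14) + 7)/5) + 8*y^2/7 + 16*y/7 - 6


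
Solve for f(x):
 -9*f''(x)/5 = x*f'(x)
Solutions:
 f(x) = C1 + C2*erf(sqrt(10)*x/6)


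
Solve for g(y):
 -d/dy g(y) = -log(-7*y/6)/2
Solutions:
 g(y) = C1 + y*log(-y)/2 + y*(-log(6) - 1 + log(7))/2


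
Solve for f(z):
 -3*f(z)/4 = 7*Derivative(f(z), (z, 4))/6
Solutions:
 f(z) = (C1*sin(2^(1/4)*sqrt(3)*7^(3/4)*z/14) + C2*cos(2^(1/4)*sqrt(3)*7^(3/4)*z/14))*exp(-2^(1/4)*sqrt(3)*7^(3/4)*z/14) + (C3*sin(2^(1/4)*sqrt(3)*7^(3/4)*z/14) + C4*cos(2^(1/4)*sqrt(3)*7^(3/4)*z/14))*exp(2^(1/4)*sqrt(3)*7^(3/4)*z/14)


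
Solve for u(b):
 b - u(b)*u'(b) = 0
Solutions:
 u(b) = -sqrt(C1 + b^2)
 u(b) = sqrt(C1 + b^2)


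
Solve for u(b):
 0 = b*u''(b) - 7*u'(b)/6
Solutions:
 u(b) = C1 + C2*b^(13/6)


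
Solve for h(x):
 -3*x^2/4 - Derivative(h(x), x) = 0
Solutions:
 h(x) = C1 - x^3/4


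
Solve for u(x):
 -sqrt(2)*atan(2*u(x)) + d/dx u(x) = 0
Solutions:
 Integral(1/atan(2*_y), (_y, u(x))) = C1 + sqrt(2)*x


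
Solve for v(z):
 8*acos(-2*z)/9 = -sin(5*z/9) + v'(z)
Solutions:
 v(z) = C1 + 8*z*acos(-2*z)/9 + 4*sqrt(1 - 4*z^2)/9 - 9*cos(5*z/9)/5


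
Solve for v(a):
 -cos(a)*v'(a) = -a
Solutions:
 v(a) = C1 + Integral(a/cos(a), a)


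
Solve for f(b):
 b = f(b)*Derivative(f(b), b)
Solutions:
 f(b) = -sqrt(C1 + b^2)
 f(b) = sqrt(C1 + b^2)


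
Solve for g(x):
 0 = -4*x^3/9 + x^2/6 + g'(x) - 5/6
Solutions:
 g(x) = C1 + x^4/9 - x^3/18 + 5*x/6


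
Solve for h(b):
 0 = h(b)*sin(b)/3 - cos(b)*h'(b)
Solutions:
 h(b) = C1/cos(b)^(1/3)


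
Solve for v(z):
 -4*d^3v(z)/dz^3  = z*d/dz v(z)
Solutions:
 v(z) = C1 + Integral(C2*airyai(-2^(1/3)*z/2) + C3*airybi(-2^(1/3)*z/2), z)


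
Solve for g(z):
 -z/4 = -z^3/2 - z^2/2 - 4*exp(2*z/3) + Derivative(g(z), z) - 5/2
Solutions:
 g(z) = C1 + z^4/8 + z^3/6 - z^2/8 + 5*z/2 + 6*exp(2*z/3)


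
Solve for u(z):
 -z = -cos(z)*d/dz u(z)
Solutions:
 u(z) = C1 + Integral(z/cos(z), z)


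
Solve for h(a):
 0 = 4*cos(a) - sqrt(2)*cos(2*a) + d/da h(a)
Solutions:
 h(a) = C1 - 4*sin(a) + sqrt(2)*sin(2*a)/2


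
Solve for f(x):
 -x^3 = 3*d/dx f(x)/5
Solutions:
 f(x) = C1 - 5*x^4/12


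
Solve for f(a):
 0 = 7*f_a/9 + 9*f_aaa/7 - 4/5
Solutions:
 f(a) = C1 + C2*sin(7*a/9) + C3*cos(7*a/9) + 36*a/35


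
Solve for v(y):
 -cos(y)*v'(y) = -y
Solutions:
 v(y) = C1 + Integral(y/cos(y), y)


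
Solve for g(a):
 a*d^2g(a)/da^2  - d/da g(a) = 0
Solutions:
 g(a) = C1 + C2*a^2


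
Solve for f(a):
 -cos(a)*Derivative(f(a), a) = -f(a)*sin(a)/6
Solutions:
 f(a) = C1/cos(a)^(1/6)


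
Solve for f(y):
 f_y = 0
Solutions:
 f(y) = C1


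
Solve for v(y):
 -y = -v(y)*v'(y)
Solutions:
 v(y) = -sqrt(C1 + y^2)
 v(y) = sqrt(C1 + y^2)


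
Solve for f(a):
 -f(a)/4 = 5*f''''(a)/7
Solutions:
 f(a) = (C1*sin(5^(3/4)*7^(1/4)*a/10) + C2*cos(5^(3/4)*7^(1/4)*a/10))*exp(-5^(3/4)*7^(1/4)*a/10) + (C3*sin(5^(3/4)*7^(1/4)*a/10) + C4*cos(5^(3/4)*7^(1/4)*a/10))*exp(5^(3/4)*7^(1/4)*a/10)


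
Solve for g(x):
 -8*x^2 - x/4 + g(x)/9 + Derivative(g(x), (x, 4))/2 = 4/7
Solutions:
 g(x) = 72*x^2 + 9*x/4 + (C1*sin(2^(3/4)*sqrt(3)*x/6) + C2*cos(2^(3/4)*sqrt(3)*x/6))*exp(-2^(3/4)*sqrt(3)*x/6) + (C3*sin(2^(3/4)*sqrt(3)*x/6) + C4*cos(2^(3/4)*sqrt(3)*x/6))*exp(2^(3/4)*sqrt(3)*x/6) + 36/7


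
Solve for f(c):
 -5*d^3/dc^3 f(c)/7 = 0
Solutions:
 f(c) = C1 + C2*c + C3*c^2


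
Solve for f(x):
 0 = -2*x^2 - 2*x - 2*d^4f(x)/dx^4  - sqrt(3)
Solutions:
 f(x) = C1 + C2*x + C3*x^2 + C4*x^3 - x^6/360 - x^5/120 - sqrt(3)*x^4/48


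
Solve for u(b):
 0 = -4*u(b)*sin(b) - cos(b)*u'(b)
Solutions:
 u(b) = C1*cos(b)^4


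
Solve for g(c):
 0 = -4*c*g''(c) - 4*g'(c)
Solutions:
 g(c) = C1 + C2*log(c)


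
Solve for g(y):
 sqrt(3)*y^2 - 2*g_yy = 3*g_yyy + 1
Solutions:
 g(y) = C1 + C2*y + C3*exp(-2*y/3) + sqrt(3)*y^4/24 - sqrt(3)*y^3/4 + y^2*(-2 + 9*sqrt(3))/8


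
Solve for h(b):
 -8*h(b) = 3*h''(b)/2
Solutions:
 h(b) = C1*sin(4*sqrt(3)*b/3) + C2*cos(4*sqrt(3)*b/3)


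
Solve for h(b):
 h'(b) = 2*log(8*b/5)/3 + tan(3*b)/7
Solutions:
 h(b) = C1 + 2*b*log(b)/3 - 2*b*log(5)/3 - 2*b/3 + 2*b*log(2) - log(cos(3*b))/21


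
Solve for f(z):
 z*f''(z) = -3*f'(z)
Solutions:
 f(z) = C1 + C2/z^2


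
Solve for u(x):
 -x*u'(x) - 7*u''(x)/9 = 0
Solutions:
 u(x) = C1 + C2*erf(3*sqrt(14)*x/14)


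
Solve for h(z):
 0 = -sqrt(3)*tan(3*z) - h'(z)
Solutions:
 h(z) = C1 + sqrt(3)*log(cos(3*z))/3


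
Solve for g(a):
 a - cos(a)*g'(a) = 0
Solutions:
 g(a) = C1 + Integral(a/cos(a), a)


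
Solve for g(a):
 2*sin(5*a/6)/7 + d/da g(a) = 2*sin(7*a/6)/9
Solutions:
 g(a) = C1 + 12*cos(5*a/6)/35 - 4*cos(7*a/6)/21


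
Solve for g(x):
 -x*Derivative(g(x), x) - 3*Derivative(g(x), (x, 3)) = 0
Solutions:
 g(x) = C1 + Integral(C2*airyai(-3^(2/3)*x/3) + C3*airybi(-3^(2/3)*x/3), x)


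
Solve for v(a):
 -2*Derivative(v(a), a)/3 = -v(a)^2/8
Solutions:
 v(a) = -16/(C1 + 3*a)


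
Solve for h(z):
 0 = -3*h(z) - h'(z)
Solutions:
 h(z) = C1*exp(-3*z)


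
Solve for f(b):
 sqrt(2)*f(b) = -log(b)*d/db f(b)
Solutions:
 f(b) = C1*exp(-sqrt(2)*li(b))


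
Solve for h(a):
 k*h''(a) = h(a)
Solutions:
 h(a) = C1*exp(-a*sqrt(1/k)) + C2*exp(a*sqrt(1/k))


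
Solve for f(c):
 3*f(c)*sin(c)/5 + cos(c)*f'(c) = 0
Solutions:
 f(c) = C1*cos(c)^(3/5)


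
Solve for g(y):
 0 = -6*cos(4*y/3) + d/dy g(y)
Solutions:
 g(y) = C1 + 9*sin(4*y/3)/2


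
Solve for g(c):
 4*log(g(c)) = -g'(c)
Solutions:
 li(g(c)) = C1 - 4*c


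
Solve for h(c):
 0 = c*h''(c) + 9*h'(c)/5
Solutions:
 h(c) = C1 + C2/c^(4/5)


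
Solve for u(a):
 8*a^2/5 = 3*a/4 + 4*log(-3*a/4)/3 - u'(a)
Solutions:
 u(a) = C1 - 8*a^3/15 + 3*a^2/8 + 4*a*log(-a)/3 + 4*a*(-2*log(2) - 1 + log(3))/3


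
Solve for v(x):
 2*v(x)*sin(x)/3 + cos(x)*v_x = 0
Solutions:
 v(x) = C1*cos(x)^(2/3)


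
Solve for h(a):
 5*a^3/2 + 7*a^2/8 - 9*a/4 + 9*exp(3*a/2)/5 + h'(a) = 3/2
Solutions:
 h(a) = C1 - 5*a^4/8 - 7*a^3/24 + 9*a^2/8 + 3*a/2 - 6*exp(3*a/2)/5


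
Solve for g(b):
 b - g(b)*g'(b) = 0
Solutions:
 g(b) = -sqrt(C1 + b^2)
 g(b) = sqrt(C1 + b^2)


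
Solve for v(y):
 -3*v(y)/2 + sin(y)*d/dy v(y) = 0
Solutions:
 v(y) = C1*(cos(y) - 1)^(3/4)/(cos(y) + 1)^(3/4)


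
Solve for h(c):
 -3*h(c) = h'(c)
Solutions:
 h(c) = C1*exp(-3*c)


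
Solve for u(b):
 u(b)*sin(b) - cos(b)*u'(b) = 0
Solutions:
 u(b) = C1/cos(b)


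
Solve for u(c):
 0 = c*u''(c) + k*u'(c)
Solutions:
 u(c) = C1 + c^(1 - re(k))*(C2*sin(log(c)*Abs(im(k))) + C3*cos(log(c)*im(k)))


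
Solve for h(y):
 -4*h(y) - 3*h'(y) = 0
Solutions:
 h(y) = C1*exp(-4*y/3)


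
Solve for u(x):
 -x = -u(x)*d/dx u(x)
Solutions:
 u(x) = -sqrt(C1 + x^2)
 u(x) = sqrt(C1 + x^2)


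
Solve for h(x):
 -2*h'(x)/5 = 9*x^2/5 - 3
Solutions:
 h(x) = C1 - 3*x^3/2 + 15*x/2


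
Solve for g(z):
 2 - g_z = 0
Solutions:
 g(z) = C1 + 2*z


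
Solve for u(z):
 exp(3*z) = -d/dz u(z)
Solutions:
 u(z) = C1 - exp(3*z)/3


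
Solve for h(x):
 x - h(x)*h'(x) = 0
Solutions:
 h(x) = -sqrt(C1 + x^2)
 h(x) = sqrt(C1 + x^2)


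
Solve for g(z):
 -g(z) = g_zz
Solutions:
 g(z) = C1*sin(z) + C2*cos(z)


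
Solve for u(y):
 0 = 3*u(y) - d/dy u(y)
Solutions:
 u(y) = C1*exp(3*y)


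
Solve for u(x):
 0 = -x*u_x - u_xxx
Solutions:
 u(x) = C1 + Integral(C2*airyai(-x) + C3*airybi(-x), x)


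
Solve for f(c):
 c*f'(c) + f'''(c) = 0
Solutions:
 f(c) = C1 + Integral(C2*airyai(-c) + C3*airybi(-c), c)


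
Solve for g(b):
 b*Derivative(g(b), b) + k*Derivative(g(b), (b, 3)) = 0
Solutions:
 g(b) = C1 + Integral(C2*airyai(b*(-1/k)^(1/3)) + C3*airybi(b*(-1/k)^(1/3)), b)


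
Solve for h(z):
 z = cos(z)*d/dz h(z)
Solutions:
 h(z) = C1 + Integral(z/cos(z), z)


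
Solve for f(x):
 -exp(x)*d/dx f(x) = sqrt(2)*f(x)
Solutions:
 f(x) = C1*exp(sqrt(2)*exp(-x))


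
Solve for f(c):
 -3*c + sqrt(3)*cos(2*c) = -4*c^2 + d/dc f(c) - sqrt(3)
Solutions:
 f(c) = C1 + 4*c^3/3 - 3*c^2/2 + sqrt(3)*(c + sin(c)*cos(c))


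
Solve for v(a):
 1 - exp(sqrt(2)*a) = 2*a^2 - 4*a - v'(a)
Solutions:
 v(a) = C1 + 2*a^3/3 - 2*a^2 - a + sqrt(2)*exp(sqrt(2)*a)/2


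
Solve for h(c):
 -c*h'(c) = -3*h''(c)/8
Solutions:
 h(c) = C1 + C2*erfi(2*sqrt(3)*c/3)


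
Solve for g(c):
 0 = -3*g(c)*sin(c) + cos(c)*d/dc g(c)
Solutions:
 g(c) = C1/cos(c)^3


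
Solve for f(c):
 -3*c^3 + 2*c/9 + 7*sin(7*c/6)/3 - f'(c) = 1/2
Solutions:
 f(c) = C1 - 3*c^4/4 + c^2/9 - c/2 - 2*cos(7*c/6)


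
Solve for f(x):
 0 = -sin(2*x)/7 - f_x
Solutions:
 f(x) = C1 + cos(2*x)/14


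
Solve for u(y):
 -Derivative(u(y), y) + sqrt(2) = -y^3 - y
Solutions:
 u(y) = C1 + y^4/4 + y^2/2 + sqrt(2)*y


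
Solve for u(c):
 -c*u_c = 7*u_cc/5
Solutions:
 u(c) = C1 + C2*erf(sqrt(70)*c/14)


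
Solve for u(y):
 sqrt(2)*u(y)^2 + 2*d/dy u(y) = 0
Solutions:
 u(y) = 2/(C1 + sqrt(2)*y)


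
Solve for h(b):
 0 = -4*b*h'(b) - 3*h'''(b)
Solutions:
 h(b) = C1 + Integral(C2*airyai(-6^(2/3)*b/3) + C3*airybi(-6^(2/3)*b/3), b)


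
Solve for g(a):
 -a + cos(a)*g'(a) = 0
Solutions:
 g(a) = C1 + Integral(a/cos(a), a)


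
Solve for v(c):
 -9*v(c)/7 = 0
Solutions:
 v(c) = 0


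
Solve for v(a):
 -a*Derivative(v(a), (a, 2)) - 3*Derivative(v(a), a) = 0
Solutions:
 v(a) = C1 + C2/a^2


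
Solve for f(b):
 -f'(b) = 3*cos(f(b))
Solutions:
 f(b) = pi - asin((C1 + exp(6*b))/(C1 - exp(6*b)))
 f(b) = asin((C1 + exp(6*b))/(C1 - exp(6*b)))


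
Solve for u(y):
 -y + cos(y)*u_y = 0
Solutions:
 u(y) = C1 + Integral(y/cos(y), y)


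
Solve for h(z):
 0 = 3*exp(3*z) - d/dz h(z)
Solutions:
 h(z) = C1 + exp(3*z)


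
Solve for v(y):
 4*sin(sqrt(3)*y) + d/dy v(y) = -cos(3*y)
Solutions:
 v(y) = C1 - sin(3*y)/3 + 4*sqrt(3)*cos(sqrt(3)*y)/3


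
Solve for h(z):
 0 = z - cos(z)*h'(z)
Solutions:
 h(z) = C1 + Integral(z/cos(z), z)


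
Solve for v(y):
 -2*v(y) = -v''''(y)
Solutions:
 v(y) = C1*exp(-2^(1/4)*y) + C2*exp(2^(1/4)*y) + C3*sin(2^(1/4)*y) + C4*cos(2^(1/4)*y)


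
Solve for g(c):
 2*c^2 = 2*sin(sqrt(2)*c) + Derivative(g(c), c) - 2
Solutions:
 g(c) = C1 + 2*c^3/3 + 2*c + sqrt(2)*cos(sqrt(2)*c)


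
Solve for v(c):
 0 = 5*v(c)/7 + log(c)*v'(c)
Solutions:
 v(c) = C1*exp(-5*li(c)/7)


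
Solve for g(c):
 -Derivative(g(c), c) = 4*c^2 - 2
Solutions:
 g(c) = C1 - 4*c^3/3 + 2*c


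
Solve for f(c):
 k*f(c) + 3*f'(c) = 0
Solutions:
 f(c) = C1*exp(-c*k/3)


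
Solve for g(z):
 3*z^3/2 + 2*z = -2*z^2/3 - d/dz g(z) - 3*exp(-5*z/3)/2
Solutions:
 g(z) = C1 - 3*z^4/8 - 2*z^3/9 - z^2 + 9*exp(-5*z/3)/10


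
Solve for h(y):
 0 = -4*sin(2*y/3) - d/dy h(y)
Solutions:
 h(y) = C1 + 6*cos(2*y/3)


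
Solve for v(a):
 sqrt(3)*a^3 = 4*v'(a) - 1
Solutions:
 v(a) = C1 + sqrt(3)*a^4/16 + a/4


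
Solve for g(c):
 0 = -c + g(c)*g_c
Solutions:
 g(c) = -sqrt(C1 + c^2)
 g(c) = sqrt(C1 + c^2)


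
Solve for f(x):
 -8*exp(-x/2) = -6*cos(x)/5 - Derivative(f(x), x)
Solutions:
 f(x) = C1 - 6*sin(x)/5 - 16*exp(-x/2)


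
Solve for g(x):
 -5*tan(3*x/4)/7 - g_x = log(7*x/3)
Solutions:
 g(x) = C1 - x*log(x) - x*log(7) + x + x*log(3) + 20*log(cos(3*x/4))/21


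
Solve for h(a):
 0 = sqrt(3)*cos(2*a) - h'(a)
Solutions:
 h(a) = C1 + sqrt(3)*sin(2*a)/2


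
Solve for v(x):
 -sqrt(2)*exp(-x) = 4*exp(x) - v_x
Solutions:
 v(x) = C1 + 4*exp(x) - sqrt(2)*exp(-x)


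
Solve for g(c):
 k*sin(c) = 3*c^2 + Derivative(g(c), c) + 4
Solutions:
 g(c) = C1 - c^3 - 4*c - k*cos(c)


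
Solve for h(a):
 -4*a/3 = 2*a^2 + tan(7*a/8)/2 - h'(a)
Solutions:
 h(a) = C1 + 2*a^3/3 + 2*a^2/3 - 4*log(cos(7*a/8))/7


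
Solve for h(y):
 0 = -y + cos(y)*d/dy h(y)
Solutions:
 h(y) = C1 + Integral(y/cos(y), y)


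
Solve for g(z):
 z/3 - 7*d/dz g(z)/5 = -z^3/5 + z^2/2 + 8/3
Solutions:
 g(z) = C1 + z^4/28 - 5*z^3/42 + 5*z^2/42 - 40*z/21


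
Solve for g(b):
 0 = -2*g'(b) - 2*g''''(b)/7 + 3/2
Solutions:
 g(b) = C1 + C4*exp(-7^(1/3)*b) + 3*b/4 + (C2*sin(sqrt(3)*7^(1/3)*b/2) + C3*cos(sqrt(3)*7^(1/3)*b/2))*exp(7^(1/3)*b/2)


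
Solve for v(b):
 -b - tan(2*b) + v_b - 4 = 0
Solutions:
 v(b) = C1 + b^2/2 + 4*b - log(cos(2*b))/2


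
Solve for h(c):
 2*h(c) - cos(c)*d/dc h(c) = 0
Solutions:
 h(c) = C1*(sin(c) + 1)/(sin(c) - 1)


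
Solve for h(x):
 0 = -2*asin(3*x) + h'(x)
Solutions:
 h(x) = C1 + 2*x*asin(3*x) + 2*sqrt(1 - 9*x^2)/3


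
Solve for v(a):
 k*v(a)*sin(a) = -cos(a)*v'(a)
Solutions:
 v(a) = C1*exp(k*log(cos(a)))


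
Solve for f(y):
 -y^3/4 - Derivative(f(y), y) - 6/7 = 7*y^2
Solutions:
 f(y) = C1 - y^4/16 - 7*y^3/3 - 6*y/7


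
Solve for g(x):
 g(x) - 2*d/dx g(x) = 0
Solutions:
 g(x) = C1*exp(x/2)


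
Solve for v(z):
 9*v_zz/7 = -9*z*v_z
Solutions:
 v(z) = C1 + C2*erf(sqrt(14)*z/2)


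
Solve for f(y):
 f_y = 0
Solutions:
 f(y) = C1


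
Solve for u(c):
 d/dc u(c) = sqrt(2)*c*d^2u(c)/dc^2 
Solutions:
 u(c) = C1 + C2*c^(sqrt(2)/2 + 1)


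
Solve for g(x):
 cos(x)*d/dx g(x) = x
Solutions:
 g(x) = C1 + Integral(x/cos(x), x)


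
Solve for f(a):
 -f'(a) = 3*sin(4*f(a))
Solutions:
 f(a) = -acos((-C1 - exp(24*a))/(C1 - exp(24*a)))/4 + pi/2
 f(a) = acos((-C1 - exp(24*a))/(C1 - exp(24*a)))/4


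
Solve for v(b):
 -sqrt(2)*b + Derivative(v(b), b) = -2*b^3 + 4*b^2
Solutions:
 v(b) = C1 - b^4/2 + 4*b^3/3 + sqrt(2)*b^2/2


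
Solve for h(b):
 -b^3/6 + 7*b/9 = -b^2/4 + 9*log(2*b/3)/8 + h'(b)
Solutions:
 h(b) = C1 - b^4/24 + b^3/12 + 7*b^2/18 - 9*b*log(b)/8 - 9*b*log(2)/8 + 9*b/8 + 9*b*log(3)/8


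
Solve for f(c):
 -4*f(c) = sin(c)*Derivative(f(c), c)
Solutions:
 f(c) = C1*(cos(c)^2 + 2*cos(c) + 1)/(cos(c)^2 - 2*cos(c) + 1)


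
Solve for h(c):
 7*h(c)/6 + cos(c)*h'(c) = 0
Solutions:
 h(c) = C1*(sin(c) - 1)^(7/12)/(sin(c) + 1)^(7/12)


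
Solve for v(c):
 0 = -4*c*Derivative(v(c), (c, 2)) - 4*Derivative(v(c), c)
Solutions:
 v(c) = C1 + C2*log(c)


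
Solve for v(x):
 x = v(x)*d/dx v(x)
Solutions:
 v(x) = -sqrt(C1 + x^2)
 v(x) = sqrt(C1 + x^2)


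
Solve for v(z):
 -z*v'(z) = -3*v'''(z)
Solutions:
 v(z) = C1 + Integral(C2*airyai(3^(2/3)*z/3) + C3*airybi(3^(2/3)*z/3), z)


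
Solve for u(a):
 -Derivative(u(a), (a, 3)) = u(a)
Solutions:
 u(a) = C3*exp(-a) + (C1*sin(sqrt(3)*a/2) + C2*cos(sqrt(3)*a/2))*exp(a/2)


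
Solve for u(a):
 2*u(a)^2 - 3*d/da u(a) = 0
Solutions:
 u(a) = -3/(C1 + 2*a)


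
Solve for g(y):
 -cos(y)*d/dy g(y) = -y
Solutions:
 g(y) = C1 + Integral(y/cos(y), y)


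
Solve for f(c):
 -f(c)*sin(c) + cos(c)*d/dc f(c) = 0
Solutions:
 f(c) = C1/cos(c)


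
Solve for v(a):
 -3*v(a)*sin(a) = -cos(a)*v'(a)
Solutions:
 v(a) = C1/cos(a)^3


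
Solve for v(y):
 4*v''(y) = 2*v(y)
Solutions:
 v(y) = C1*exp(-sqrt(2)*y/2) + C2*exp(sqrt(2)*y/2)


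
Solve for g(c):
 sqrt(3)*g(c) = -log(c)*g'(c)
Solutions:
 g(c) = C1*exp(-sqrt(3)*li(c))


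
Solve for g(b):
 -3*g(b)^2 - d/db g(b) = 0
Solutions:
 g(b) = 1/(C1 + 3*b)


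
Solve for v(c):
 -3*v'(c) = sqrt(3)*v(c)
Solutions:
 v(c) = C1*exp(-sqrt(3)*c/3)


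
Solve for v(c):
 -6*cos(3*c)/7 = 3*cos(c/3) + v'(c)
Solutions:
 v(c) = C1 - 9*sin(c/3) - 2*sin(3*c)/7


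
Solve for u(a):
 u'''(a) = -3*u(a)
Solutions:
 u(a) = C3*exp(-3^(1/3)*a) + (C1*sin(3^(5/6)*a/2) + C2*cos(3^(5/6)*a/2))*exp(3^(1/3)*a/2)


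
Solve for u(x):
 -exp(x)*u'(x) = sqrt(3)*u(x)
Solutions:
 u(x) = C1*exp(sqrt(3)*exp(-x))


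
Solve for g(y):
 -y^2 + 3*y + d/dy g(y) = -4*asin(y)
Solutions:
 g(y) = C1 + y^3/3 - 3*y^2/2 - 4*y*asin(y) - 4*sqrt(1 - y^2)


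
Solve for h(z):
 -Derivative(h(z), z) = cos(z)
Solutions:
 h(z) = C1 - sin(z)


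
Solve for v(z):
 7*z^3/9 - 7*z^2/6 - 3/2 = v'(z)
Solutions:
 v(z) = C1 + 7*z^4/36 - 7*z^3/18 - 3*z/2


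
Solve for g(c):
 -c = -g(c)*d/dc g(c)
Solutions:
 g(c) = -sqrt(C1 + c^2)
 g(c) = sqrt(C1 + c^2)


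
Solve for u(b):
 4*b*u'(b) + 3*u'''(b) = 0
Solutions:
 u(b) = C1 + Integral(C2*airyai(-6^(2/3)*b/3) + C3*airybi(-6^(2/3)*b/3), b)


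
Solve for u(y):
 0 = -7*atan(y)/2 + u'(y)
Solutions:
 u(y) = C1 + 7*y*atan(y)/2 - 7*log(y^2 + 1)/4


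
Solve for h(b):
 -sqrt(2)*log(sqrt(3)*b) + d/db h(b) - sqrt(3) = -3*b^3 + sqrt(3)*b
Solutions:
 h(b) = C1 - 3*b^4/4 + sqrt(3)*b^2/2 + sqrt(2)*b*log(b) - sqrt(2)*b + sqrt(2)*b*log(3)/2 + sqrt(3)*b


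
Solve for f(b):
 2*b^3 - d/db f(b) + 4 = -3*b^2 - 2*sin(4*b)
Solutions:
 f(b) = C1 + b^4/2 + b^3 + 4*b - cos(4*b)/2


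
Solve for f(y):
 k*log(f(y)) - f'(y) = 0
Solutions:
 li(f(y)) = C1 + k*y


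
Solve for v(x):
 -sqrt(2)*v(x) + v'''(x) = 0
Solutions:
 v(x) = C3*exp(2^(1/6)*x) + (C1*sin(2^(1/6)*sqrt(3)*x/2) + C2*cos(2^(1/6)*sqrt(3)*x/2))*exp(-2^(1/6)*x/2)


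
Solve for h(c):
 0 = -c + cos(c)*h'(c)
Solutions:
 h(c) = C1 + Integral(c/cos(c), c)


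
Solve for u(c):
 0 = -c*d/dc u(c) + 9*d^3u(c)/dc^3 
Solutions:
 u(c) = C1 + Integral(C2*airyai(3^(1/3)*c/3) + C3*airybi(3^(1/3)*c/3), c)


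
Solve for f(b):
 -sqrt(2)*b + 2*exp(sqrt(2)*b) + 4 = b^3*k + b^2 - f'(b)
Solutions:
 f(b) = C1 + b^4*k/4 + b^3/3 + sqrt(2)*b^2/2 - 4*b - sqrt(2)*exp(sqrt(2)*b)


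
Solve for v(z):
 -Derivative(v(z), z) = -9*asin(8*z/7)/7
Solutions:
 v(z) = C1 + 9*z*asin(8*z/7)/7 + 9*sqrt(49 - 64*z^2)/56


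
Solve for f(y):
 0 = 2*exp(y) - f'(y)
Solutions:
 f(y) = C1 + 2*exp(y)


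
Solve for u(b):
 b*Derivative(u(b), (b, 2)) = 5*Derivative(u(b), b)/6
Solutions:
 u(b) = C1 + C2*b^(11/6)


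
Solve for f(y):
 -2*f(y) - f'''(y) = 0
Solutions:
 f(y) = C3*exp(-2^(1/3)*y) + (C1*sin(2^(1/3)*sqrt(3)*y/2) + C2*cos(2^(1/3)*sqrt(3)*y/2))*exp(2^(1/3)*y/2)


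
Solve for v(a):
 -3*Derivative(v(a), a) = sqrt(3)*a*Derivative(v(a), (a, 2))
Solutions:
 v(a) = C1 + C2*a^(1 - sqrt(3))


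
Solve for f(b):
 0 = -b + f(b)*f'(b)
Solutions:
 f(b) = -sqrt(C1 + b^2)
 f(b) = sqrt(C1 + b^2)


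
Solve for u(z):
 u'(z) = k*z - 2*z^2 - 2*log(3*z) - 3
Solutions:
 u(z) = C1 + k*z^2/2 - 2*z^3/3 - 2*z*log(z) - z*log(9) - z


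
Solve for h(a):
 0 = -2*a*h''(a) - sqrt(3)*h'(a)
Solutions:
 h(a) = C1 + C2*a^(1 - sqrt(3)/2)


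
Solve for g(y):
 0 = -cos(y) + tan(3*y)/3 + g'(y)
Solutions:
 g(y) = C1 + log(cos(3*y))/9 + sin(y)


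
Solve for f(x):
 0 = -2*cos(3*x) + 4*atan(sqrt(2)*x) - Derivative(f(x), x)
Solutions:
 f(x) = C1 + 4*x*atan(sqrt(2)*x) - sqrt(2)*log(2*x^2 + 1) - 2*sin(3*x)/3


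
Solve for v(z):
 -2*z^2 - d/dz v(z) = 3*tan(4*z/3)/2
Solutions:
 v(z) = C1 - 2*z^3/3 + 9*log(cos(4*z/3))/8


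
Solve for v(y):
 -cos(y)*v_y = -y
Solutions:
 v(y) = C1 + Integral(y/cos(y), y)


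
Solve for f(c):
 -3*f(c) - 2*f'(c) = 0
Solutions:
 f(c) = C1*exp(-3*c/2)


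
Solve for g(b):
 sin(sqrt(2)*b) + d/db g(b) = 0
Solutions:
 g(b) = C1 + sqrt(2)*cos(sqrt(2)*b)/2


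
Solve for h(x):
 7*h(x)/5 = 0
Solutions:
 h(x) = 0


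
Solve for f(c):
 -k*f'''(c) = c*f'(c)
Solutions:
 f(c) = C1 + Integral(C2*airyai(c*(-1/k)^(1/3)) + C3*airybi(c*(-1/k)^(1/3)), c)


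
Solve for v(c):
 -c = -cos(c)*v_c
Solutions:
 v(c) = C1 + Integral(c/cos(c), c)


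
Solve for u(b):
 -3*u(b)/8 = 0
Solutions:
 u(b) = 0


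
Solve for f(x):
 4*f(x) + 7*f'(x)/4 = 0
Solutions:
 f(x) = C1*exp(-16*x/7)


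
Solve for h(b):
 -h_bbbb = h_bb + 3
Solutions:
 h(b) = C1 + C2*b + C3*sin(b) + C4*cos(b) - 3*b^2/2


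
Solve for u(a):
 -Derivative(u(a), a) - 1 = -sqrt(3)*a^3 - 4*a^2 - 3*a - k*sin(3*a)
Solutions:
 u(a) = C1 + sqrt(3)*a^4/4 + 4*a^3/3 + 3*a^2/2 - a - k*cos(3*a)/3


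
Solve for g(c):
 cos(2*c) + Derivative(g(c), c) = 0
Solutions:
 g(c) = C1 - sin(2*c)/2


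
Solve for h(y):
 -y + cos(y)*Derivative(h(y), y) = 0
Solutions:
 h(y) = C1 + Integral(y/cos(y), y)


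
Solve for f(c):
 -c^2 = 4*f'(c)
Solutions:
 f(c) = C1 - c^3/12


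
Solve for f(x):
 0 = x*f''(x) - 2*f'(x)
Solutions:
 f(x) = C1 + C2*x^3


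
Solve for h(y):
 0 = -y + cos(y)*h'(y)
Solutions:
 h(y) = C1 + Integral(y/cos(y), y)


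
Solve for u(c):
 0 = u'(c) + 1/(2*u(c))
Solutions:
 u(c) = -sqrt(C1 - c)
 u(c) = sqrt(C1 - c)


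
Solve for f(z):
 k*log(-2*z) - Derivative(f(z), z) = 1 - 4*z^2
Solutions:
 f(z) = C1 + k*z*log(-z) + 4*z^3/3 + z*(-k + k*log(2) - 1)


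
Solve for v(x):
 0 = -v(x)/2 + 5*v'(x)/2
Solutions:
 v(x) = C1*exp(x/5)


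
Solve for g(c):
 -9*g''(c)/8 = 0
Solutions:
 g(c) = C1 + C2*c


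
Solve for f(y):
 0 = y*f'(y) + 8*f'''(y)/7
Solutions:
 f(y) = C1 + Integral(C2*airyai(-7^(1/3)*y/2) + C3*airybi(-7^(1/3)*y/2), y)


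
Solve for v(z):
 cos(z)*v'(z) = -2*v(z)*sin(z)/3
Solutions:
 v(z) = C1*cos(z)^(2/3)


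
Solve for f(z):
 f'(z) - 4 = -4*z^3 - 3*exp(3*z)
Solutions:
 f(z) = C1 - z^4 + 4*z - exp(3*z)


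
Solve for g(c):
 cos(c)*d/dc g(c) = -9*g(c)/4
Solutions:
 g(c) = C1*(sin(c) - 1)^(9/8)/(sin(c) + 1)^(9/8)


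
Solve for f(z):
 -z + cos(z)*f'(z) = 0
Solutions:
 f(z) = C1 + Integral(z/cos(z), z)


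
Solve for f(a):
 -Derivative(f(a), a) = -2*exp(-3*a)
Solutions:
 f(a) = C1 - 2*exp(-3*a)/3


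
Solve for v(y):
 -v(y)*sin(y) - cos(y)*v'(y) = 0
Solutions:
 v(y) = C1*cos(y)


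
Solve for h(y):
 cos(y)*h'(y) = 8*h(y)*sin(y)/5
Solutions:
 h(y) = C1/cos(y)^(8/5)


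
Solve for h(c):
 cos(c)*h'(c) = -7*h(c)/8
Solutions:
 h(c) = C1*(sin(c) - 1)^(7/16)/(sin(c) + 1)^(7/16)


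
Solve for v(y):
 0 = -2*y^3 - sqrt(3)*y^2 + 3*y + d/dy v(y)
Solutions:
 v(y) = C1 + y^4/2 + sqrt(3)*y^3/3 - 3*y^2/2


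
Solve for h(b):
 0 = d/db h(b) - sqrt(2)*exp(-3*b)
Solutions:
 h(b) = C1 - sqrt(2)*exp(-3*b)/3


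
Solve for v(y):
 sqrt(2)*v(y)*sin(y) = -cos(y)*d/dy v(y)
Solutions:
 v(y) = C1*cos(y)^(sqrt(2))


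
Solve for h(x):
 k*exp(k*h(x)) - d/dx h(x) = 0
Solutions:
 h(x) = Piecewise((log(-1/(C1*k + k^2*x))/k, Ne(k, 0)), (nan, True))
 h(x) = Piecewise((C1 + k*x, Eq(k, 0)), (nan, True))


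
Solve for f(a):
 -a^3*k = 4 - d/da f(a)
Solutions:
 f(a) = C1 + a^4*k/4 + 4*a


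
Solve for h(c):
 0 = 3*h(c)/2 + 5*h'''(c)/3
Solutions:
 h(c) = C3*exp(-30^(2/3)*c/10) + (C1*sin(3*10^(2/3)*3^(1/6)*c/20) + C2*cos(3*10^(2/3)*3^(1/6)*c/20))*exp(30^(2/3)*c/20)


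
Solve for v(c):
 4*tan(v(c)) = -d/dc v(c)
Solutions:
 v(c) = pi - asin(C1*exp(-4*c))
 v(c) = asin(C1*exp(-4*c))


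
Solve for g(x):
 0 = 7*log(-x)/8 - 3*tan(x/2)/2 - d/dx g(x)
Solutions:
 g(x) = C1 + 7*x*log(-x)/8 - 7*x/8 + 3*log(cos(x/2))


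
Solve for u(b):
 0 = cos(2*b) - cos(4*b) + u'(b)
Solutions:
 u(b) = C1 - sin(2*b)/2 + sin(4*b)/4


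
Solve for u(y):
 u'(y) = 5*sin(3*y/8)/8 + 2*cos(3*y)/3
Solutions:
 u(y) = C1 + 2*sin(3*y)/9 - 5*cos(3*y/8)/3


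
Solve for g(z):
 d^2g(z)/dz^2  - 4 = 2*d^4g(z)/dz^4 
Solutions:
 g(z) = C1 + C2*z + C3*exp(-sqrt(2)*z/2) + C4*exp(sqrt(2)*z/2) + 2*z^2


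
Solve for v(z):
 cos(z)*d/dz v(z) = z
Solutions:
 v(z) = C1 + Integral(z/cos(z), z)


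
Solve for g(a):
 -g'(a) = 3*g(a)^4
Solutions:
 g(a) = (-3^(2/3) - 3*3^(1/6)*I)*(1/(C1 + 3*a))^(1/3)/6
 g(a) = (-3^(2/3) + 3*3^(1/6)*I)*(1/(C1 + 3*a))^(1/3)/6
 g(a) = (1/(C1 + 9*a))^(1/3)


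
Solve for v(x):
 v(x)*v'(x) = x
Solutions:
 v(x) = -sqrt(C1 + x^2)
 v(x) = sqrt(C1 + x^2)


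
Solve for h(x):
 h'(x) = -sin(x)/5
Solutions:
 h(x) = C1 + cos(x)/5


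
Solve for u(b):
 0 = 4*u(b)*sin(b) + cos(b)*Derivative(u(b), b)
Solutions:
 u(b) = C1*cos(b)^4


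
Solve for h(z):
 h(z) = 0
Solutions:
 h(z) = 0


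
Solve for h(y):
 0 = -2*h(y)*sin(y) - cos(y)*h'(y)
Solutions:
 h(y) = C1*cos(y)^2


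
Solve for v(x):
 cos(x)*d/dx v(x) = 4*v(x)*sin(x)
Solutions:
 v(x) = C1/cos(x)^4


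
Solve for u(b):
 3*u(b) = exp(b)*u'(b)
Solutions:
 u(b) = C1*exp(-3*exp(-b))


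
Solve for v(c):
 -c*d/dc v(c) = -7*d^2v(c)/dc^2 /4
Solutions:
 v(c) = C1 + C2*erfi(sqrt(14)*c/7)


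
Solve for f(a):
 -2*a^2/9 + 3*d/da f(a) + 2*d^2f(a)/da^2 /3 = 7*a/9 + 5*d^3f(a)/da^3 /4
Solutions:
 f(a) = C1 + C2*exp(2*a*(2 - sqrt(139))/15) + C3*exp(2*a*(2 + sqrt(139))/15) + 2*a^3/81 + 55*a^2/486 + 25*a/2187


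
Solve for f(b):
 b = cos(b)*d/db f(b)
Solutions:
 f(b) = C1 + Integral(b/cos(b), b)


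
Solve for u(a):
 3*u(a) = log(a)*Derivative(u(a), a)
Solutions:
 u(a) = C1*exp(3*li(a))


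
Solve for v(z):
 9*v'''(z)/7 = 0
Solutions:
 v(z) = C1 + C2*z + C3*z^2


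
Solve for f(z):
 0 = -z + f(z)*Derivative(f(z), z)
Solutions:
 f(z) = -sqrt(C1 + z^2)
 f(z) = sqrt(C1 + z^2)


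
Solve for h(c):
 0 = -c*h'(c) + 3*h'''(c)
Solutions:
 h(c) = C1 + Integral(C2*airyai(3^(2/3)*c/3) + C3*airybi(3^(2/3)*c/3), c)


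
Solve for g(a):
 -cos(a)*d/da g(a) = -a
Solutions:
 g(a) = C1 + Integral(a/cos(a), a)


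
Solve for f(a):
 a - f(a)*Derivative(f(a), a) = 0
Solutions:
 f(a) = -sqrt(C1 + a^2)
 f(a) = sqrt(C1 + a^2)


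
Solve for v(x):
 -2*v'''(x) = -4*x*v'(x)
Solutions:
 v(x) = C1 + Integral(C2*airyai(2^(1/3)*x) + C3*airybi(2^(1/3)*x), x)


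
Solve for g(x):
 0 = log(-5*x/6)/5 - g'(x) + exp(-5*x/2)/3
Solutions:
 g(x) = C1 + x*log(-x)/5 + x*(-log(6) - 1 + log(5))/5 - 2*exp(-5*x/2)/15


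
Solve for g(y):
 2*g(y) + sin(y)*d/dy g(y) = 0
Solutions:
 g(y) = C1*(cos(y) + 1)/(cos(y) - 1)


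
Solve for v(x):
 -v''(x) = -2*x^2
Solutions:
 v(x) = C1 + C2*x + x^4/6


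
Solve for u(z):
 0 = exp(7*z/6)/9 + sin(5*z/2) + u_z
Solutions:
 u(z) = C1 - 2*exp(7*z/6)/21 + 2*cos(5*z/2)/5


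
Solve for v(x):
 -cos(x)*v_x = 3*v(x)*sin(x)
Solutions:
 v(x) = C1*cos(x)^3


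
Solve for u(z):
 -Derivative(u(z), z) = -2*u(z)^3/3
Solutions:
 u(z) = -sqrt(6)*sqrt(-1/(C1 + 2*z))/2
 u(z) = sqrt(6)*sqrt(-1/(C1 + 2*z))/2


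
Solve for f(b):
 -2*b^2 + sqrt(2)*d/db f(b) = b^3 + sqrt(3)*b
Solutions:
 f(b) = C1 + sqrt(2)*b^4/8 + sqrt(2)*b^3/3 + sqrt(6)*b^2/4


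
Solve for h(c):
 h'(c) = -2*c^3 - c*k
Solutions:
 h(c) = C1 - c^4/2 - c^2*k/2


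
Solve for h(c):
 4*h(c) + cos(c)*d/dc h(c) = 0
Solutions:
 h(c) = C1*(sin(c)^2 - 2*sin(c) + 1)/(sin(c)^2 + 2*sin(c) + 1)


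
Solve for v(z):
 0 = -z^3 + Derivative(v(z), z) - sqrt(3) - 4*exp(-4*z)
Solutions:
 v(z) = C1 + z^4/4 + sqrt(3)*z - exp(-4*z)


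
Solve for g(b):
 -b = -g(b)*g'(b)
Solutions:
 g(b) = -sqrt(C1 + b^2)
 g(b) = sqrt(C1 + b^2)


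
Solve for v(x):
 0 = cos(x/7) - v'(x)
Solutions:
 v(x) = C1 + 7*sin(x/7)


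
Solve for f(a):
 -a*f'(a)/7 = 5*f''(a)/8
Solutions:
 f(a) = C1 + C2*erf(2*sqrt(35)*a/35)


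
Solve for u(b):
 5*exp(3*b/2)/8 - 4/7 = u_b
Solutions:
 u(b) = C1 - 4*b/7 + 5*exp(3*b/2)/12


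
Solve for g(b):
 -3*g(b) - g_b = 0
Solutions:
 g(b) = C1*exp(-3*b)


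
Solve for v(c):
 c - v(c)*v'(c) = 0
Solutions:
 v(c) = -sqrt(C1 + c^2)
 v(c) = sqrt(C1 + c^2)


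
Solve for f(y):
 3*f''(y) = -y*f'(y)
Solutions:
 f(y) = C1 + C2*erf(sqrt(6)*y/6)


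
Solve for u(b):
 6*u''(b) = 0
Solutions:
 u(b) = C1 + C2*b


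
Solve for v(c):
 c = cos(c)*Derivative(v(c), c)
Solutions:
 v(c) = C1 + Integral(c/cos(c), c)


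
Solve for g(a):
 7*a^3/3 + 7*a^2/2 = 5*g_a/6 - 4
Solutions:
 g(a) = C1 + 7*a^4/10 + 7*a^3/5 + 24*a/5


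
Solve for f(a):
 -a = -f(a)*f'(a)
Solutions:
 f(a) = -sqrt(C1 + a^2)
 f(a) = sqrt(C1 + a^2)


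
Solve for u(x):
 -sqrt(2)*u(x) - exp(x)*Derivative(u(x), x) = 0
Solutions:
 u(x) = C1*exp(sqrt(2)*exp(-x))


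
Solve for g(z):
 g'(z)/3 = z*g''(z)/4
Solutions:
 g(z) = C1 + C2*z^(7/3)


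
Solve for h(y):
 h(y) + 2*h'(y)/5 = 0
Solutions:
 h(y) = C1*exp(-5*y/2)


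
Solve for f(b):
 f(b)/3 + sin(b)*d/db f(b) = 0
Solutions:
 f(b) = C1*(cos(b) + 1)^(1/6)/(cos(b) - 1)^(1/6)


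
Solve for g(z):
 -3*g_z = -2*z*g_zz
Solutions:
 g(z) = C1 + C2*z^(5/2)


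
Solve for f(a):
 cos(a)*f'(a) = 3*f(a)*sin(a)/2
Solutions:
 f(a) = C1/cos(a)^(3/2)


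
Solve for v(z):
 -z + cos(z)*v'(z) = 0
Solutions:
 v(z) = C1 + Integral(z/cos(z), z)


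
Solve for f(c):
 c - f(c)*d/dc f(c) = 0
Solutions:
 f(c) = -sqrt(C1 + c^2)
 f(c) = sqrt(C1 + c^2)


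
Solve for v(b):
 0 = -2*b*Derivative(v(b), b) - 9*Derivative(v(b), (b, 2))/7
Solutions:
 v(b) = C1 + C2*erf(sqrt(7)*b/3)


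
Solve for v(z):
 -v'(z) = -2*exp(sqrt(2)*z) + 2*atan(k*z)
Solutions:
 v(z) = C1 - 2*Piecewise((z*atan(k*z) - log(k^2*z^2 + 1)/(2*k), Ne(k, 0)), (0, True)) + sqrt(2)*exp(sqrt(2)*z)


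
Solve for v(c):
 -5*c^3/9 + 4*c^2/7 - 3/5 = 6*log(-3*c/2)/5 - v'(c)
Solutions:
 v(c) = C1 + 5*c^4/36 - 4*c^3/21 + 6*c*log(-c)/5 + 3*c*(-2*log(2) - 1 + 2*log(3))/5


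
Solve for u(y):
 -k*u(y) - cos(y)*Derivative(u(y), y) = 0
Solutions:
 u(y) = C1*exp(k*(log(sin(y) - 1) - log(sin(y) + 1))/2)


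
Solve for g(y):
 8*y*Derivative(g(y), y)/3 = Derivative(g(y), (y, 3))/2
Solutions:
 g(y) = C1 + Integral(C2*airyai(2*2^(1/3)*3^(2/3)*y/3) + C3*airybi(2*2^(1/3)*3^(2/3)*y/3), y)


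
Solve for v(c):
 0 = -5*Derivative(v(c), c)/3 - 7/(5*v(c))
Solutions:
 v(c) = -sqrt(C1 - 42*c)/5
 v(c) = sqrt(C1 - 42*c)/5


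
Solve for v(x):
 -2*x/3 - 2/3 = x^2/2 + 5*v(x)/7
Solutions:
 v(x) = -7*x^2/10 - 14*x/15 - 14/15


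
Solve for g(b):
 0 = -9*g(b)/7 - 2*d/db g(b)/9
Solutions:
 g(b) = C1*exp(-81*b/14)


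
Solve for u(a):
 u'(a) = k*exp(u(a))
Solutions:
 u(a) = log(-1/(C1 + a*k))


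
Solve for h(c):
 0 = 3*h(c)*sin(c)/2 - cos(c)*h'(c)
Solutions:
 h(c) = C1/cos(c)^(3/2)


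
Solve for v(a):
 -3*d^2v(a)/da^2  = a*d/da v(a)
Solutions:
 v(a) = C1 + C2*erf(sqrt(6)*a/6)


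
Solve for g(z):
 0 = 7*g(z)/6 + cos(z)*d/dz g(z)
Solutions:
 g(z) = C1*(sin(z) - 1)^(7/12)/(sin(z) + 1)^(7/12)
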